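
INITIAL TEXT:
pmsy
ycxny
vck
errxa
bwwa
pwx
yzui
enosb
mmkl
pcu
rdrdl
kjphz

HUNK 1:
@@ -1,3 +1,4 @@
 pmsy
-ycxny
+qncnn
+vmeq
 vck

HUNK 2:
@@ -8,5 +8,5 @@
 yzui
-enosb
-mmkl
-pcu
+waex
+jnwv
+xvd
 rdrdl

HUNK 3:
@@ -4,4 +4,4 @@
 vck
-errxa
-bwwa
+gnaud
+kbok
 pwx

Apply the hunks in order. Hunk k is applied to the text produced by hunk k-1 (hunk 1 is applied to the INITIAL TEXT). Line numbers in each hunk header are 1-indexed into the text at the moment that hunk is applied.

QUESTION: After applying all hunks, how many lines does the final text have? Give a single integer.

Answer: 13

Derivation:
Hunk 1: at line 1 remove [ycxny] add [qncnn,vmeq] -> 13 lines: pmsy qncnn vmeq vck errxa bwwa pwx yzui enosb mmkl pcu rdrdl kjphz
Hunk 2: at line 8 remove [enosb,mmkl,pcu] add [waex,jnwv,xvd] -> 13 lines: pmsy qncnn vmeq vck errxa bwwa pwx yzui waex jnwv xvd rdrdl kjphz
Hunk 3: at line 4 remove [errxa,bwwa] add [gnaud,kbok] -> 13 lines: pmsy qncnn vmeq vck gnaud kbok pwx yzui waex jnwv xvd rdrdl kjphz
Final line count: 13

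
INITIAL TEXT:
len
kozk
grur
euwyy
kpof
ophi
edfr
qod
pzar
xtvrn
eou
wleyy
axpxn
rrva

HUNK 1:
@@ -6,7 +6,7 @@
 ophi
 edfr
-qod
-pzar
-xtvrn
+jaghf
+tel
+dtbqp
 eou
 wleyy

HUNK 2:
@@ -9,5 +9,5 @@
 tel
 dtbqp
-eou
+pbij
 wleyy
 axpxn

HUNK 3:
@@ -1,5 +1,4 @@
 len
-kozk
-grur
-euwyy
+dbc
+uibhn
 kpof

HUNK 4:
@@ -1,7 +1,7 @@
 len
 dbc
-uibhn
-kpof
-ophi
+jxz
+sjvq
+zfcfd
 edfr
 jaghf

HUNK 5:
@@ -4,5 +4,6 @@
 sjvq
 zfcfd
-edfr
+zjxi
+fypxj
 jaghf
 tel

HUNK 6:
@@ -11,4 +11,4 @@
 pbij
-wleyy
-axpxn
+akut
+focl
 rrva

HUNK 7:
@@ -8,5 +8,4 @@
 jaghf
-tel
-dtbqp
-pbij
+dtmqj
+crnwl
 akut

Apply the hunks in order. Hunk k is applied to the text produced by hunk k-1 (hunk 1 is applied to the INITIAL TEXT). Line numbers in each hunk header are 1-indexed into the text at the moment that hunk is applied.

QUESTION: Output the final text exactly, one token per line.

Hunk 1: at line 6 remove [qod,pzar,xtvrn] add [jaghf,tel,dtbqp] -> 14 lines: len kozk grur euwyy kpof ophi edfr jaghf tel dtbqp eou wleyy axpxn rrva
Hunk 2: at line 9 remove [eou] add [pbij] -> 14 lines: len kozk grur euwyy kpof ophi edfr jaghf tel dtbqp pbij wleyy axpxn rrva
Hunk 3: at line 1 remove [kozk,grur,euwyy] add [dbc,uibhn] -> 13 lines: len dbc uibhn kpof ophi edfr jaghf tel dtbqp pbij wleyy axpxn rrva
Hunk 4: at line 1 remove [uibhn,kpof,ophi] add [jxz,sjvq,zfcfd] -> 13 lines: len dbc jxz sjvq zfcfd edfr jaghf tel dtbqp pbij wleyy axpxn rrva
Hunk 5: at line 4 remove [edfr] add [zjxi,fypxj] -> 14 lines: len dbc jxz sjvq zfcfd zjxi fypxj jaghf tel dtbqp pbij wleyy axpxn rrva
Hunk 6: at line 11 remove [wleyy,axpxn] add [akut,focl] -> 14 lines: len dbc jxz sjvq zfcfd zjxi fypxj jaghf tel dtbqp pbij akut focl rrva
Hunk 7: at line 8 remove [tel,dtbqp,pbij] add [dtmqj,crnwl] -> 13 lines: len dbc jxz sjvq zfcfd zjxi fypxj jaghf dtmqj crnwl akut focl rrva

Answer: len
dbc
jxz
sjvq
zfcfd
zjxi
fypxj
jaghf
dtmqj
crnwl
akut
focl
rrva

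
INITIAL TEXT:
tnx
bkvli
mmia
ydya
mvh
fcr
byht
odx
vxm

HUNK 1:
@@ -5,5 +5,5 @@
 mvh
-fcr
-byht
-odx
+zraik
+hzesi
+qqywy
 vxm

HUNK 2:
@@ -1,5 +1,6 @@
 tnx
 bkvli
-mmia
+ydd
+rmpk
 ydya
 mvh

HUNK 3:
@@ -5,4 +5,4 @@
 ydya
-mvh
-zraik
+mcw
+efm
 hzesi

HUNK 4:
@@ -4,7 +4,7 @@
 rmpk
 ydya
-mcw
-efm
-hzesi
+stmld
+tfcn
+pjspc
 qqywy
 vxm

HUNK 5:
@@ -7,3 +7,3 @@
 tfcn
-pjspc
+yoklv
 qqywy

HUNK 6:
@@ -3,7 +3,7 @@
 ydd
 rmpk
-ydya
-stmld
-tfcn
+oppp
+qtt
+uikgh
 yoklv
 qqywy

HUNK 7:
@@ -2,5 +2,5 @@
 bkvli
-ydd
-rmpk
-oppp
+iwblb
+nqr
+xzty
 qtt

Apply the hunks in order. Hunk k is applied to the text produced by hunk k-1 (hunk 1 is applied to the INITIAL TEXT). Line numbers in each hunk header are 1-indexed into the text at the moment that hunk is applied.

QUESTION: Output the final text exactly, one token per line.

Hunk 1: at line 5 remove [fcr,byht,odx] add [zraik,hzesi,qqywy] -> 9 lines: tnx bkvli mmia ydya mvh zraik hzesi qqywy vxm
Hunk 2: at line 1 remove [mmia] add [ydd,rmpk] -> 10 lines: tnx bkvli ydd rmpk ydya mvh zraik hzesi qqywy vxm
Hunk 3: at line 5 remove [mvh,zraik] add [mcw,efm] -> 10 lines: tnx bkvli ydd rmpk ydya mcw efm hzesi qqywy vxm
Hunk 4: at line 4 remove [mcw,efm,hzesi] add [stmld,tfcn,pjspc] -> 10 lines: tnx bkvli ydd rmpk ydya stmld tfcn pjspc qqywy vxm
Hunk 5: at line 7 remove [pjspc] add [yoklv] -> 10 lines: tnx bkvli ydd rmpk ydya stmld tfcn yoklv qqywy vxm
Hunk 6: at line 3 remove [ydya,stmld,tfcn] add [oppp,qtt,uikgh] -> 10 lines: tnx bkvli ydd rmpk oppp qtt uikgh yoklv qqywy vxm
Hunk 7: at line 2 remove [ydd,rmpk,oppp] add [iwblb,nqr,xzty] -> 10 lines: tnx bkvli iwblb nqr xzty qtt uikgh yoklv qqywy vxm

Answer: tnx
bkvli
iwblb
nqr
xzty
qtt
uikgh
yoklv
qqywy
vxm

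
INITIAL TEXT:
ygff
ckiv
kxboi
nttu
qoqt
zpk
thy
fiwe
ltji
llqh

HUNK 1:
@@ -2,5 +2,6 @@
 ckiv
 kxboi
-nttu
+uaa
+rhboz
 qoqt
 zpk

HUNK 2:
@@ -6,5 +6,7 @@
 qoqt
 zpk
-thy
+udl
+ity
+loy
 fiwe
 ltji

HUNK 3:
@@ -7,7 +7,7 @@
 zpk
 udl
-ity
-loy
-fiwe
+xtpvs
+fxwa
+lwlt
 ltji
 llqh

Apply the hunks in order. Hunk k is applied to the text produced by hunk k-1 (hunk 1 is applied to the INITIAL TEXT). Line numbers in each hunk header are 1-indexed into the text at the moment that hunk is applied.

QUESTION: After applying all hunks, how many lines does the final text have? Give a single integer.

Hunk 1: at line 2 remove [nttu] add [uaa,rhboz] -> 11 lines: ygff ckiv kxboi uaa rhboz qoqt zpk thy fiwe ltji llqh
Hunk 2: at line 6 remove [thy] add [udl,ity,loy] -> 13 lines: ygff ckiv kxboi uaa rhboz qoqt zpk udl ity loy fiwe ltji llqh
Hunk 3: at line 7 remove [ity,loy,fiwe] add [xtpvs,fxwa,lwlt] -> 13 lines: ygff ckiv kxboi uaa rhboz qoqt zpk udl xtpvs fxwa lwlt ltji llqh
Final line count: 13

Answer: 13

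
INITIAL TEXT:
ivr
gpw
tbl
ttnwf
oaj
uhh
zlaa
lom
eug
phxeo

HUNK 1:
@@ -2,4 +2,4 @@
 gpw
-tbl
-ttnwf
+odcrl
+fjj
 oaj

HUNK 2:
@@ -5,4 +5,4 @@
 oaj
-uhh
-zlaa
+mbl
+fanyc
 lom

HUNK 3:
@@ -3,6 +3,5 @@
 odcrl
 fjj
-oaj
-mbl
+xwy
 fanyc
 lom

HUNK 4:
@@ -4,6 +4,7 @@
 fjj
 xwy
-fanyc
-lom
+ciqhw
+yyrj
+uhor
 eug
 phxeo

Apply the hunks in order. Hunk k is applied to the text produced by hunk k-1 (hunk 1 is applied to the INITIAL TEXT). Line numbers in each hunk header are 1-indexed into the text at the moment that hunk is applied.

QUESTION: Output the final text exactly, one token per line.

Hunk 1: at line 2 remove [tbl,ttnwf] add [odcrl,fjj] -> 10 lines: ivr gpw odcrl fjj oaj uhh zlaa lom eug phxeo
Hunk 2: at line 5 remove [uhh,zlaa] add [mbl,fanyc] -> 10 lines: ivr gpw odcrl fjj oaj mbl fanyc lom eug phxeo
Hunk 3: at line 3 remove [oaj,mbl] add [xwy] -> 9 lines: ivr gpw odcrl fjj xwy fanyc lom eug phxeo
Hunk 4: at line 4 remove [fanyc,lom] add [ciqhw,yyrj,uhor] -> 10 lines: ivr gpw odcrl fjj xwy ciqhw yyrj uhor eug phxeo

Answer: ivr
gpw
odcrl
fjj
xwy
ciqhw
yyrj
uhor
eug
phxeo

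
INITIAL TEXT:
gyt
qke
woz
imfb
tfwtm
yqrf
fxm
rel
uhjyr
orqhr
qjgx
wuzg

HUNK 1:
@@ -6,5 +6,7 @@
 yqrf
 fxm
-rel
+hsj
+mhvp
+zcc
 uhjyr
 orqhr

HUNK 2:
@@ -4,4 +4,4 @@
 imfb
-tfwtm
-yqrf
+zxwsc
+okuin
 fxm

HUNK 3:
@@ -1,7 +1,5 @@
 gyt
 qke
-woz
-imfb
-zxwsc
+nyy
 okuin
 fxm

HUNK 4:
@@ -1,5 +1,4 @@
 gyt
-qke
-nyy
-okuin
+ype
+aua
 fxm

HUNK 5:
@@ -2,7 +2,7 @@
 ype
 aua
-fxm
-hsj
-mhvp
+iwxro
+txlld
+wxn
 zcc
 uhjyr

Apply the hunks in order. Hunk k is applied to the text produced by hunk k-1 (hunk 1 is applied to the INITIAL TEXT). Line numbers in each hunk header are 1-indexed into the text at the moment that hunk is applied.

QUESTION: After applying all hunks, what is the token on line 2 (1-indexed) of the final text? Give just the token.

Hunk 1: at line 6 remove [rel] add [hsj,mhvp,zcc] -> 14 lines: gyt qke woz imfb tfwtm yqrf fxm hsj mhvp zcc uhjyr orqhr qjgx wuzg
Hunk 2: at line 4 remove [tfwtm,yqrf] add [zxwsc,okuin] -> 14 lines: gyt qke woz imfb zxwsc okuin fxm hsj mhvp zcc uhjyr orqhr qjgx wuzg
Hunk 3: at line 1 remove [woz,imfb,zxwsc] add [nyy] -> 12 lines: gyt qke nyy okuin fxm hsj mhvp zcc uhjyr orqhr qjgx wuzg
Hunk 4: at line 1 remove [qke,nyy,okuin] add [ype,aua] -> 11 lines: gyt ype aua fxm hsj mhvp zcc uhjyr orqhr qjgx wuzg
Hunk 5: at line 2 remove [fxm,hsj,mhvp] add [iwxro,txlld,wxn] -> 11 lines: gyt ype aua iwxro txlld wxn zcc uhjyr orqhr qjgx wuzg
Final line 2: ype

Answer: ype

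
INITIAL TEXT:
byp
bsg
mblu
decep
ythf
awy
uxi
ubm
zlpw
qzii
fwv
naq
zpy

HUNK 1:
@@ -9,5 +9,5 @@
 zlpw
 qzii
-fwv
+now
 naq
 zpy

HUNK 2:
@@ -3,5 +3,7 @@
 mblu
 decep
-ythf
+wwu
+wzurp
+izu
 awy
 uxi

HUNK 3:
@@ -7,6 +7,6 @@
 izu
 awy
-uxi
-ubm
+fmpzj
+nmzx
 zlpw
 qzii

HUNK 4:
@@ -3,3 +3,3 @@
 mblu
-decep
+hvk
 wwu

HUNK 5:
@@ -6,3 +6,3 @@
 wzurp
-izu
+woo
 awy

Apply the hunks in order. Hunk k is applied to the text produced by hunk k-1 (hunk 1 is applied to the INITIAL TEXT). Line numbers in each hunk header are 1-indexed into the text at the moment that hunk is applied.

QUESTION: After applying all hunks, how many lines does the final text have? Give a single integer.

Hunk 1: at line 9 remove [fwv] add [now] -> 13 lines: byp bsg mblu decep ythf awy uxi ubm zlpw qzii now naq zpy
Hunk 2: at line 3 remove [ythf] add [wwu,wzurp,izu] -> 15 lines: byp bsg mblu decep wwu wzurp izu awy uxi ubm zlpw qzii now naq zpy
Hunk 3: at line 7 remove [uxi,ubm] add [fmpzj,nmzx] -> 15 lines: byp bsg mblu decep wwu wzurp izu awy fmpzj nmzx zlpw qzii now naq zpy
Hunk 4: at line 3 remove [decep] add [hvk] -> 15 lines: byp bsg mblu hvk wwu wzurp izu awy fmpzj nmzx zlpw qzii now naq zpy
Hunk 5: at line 6 remove [izu] add [woo] -> 15 lines: byp bsg mblu hvk wwu wzurp woo awy fmpzj nmzx zlpw qzii now naq zpy
Final line count: 15

Answer: 15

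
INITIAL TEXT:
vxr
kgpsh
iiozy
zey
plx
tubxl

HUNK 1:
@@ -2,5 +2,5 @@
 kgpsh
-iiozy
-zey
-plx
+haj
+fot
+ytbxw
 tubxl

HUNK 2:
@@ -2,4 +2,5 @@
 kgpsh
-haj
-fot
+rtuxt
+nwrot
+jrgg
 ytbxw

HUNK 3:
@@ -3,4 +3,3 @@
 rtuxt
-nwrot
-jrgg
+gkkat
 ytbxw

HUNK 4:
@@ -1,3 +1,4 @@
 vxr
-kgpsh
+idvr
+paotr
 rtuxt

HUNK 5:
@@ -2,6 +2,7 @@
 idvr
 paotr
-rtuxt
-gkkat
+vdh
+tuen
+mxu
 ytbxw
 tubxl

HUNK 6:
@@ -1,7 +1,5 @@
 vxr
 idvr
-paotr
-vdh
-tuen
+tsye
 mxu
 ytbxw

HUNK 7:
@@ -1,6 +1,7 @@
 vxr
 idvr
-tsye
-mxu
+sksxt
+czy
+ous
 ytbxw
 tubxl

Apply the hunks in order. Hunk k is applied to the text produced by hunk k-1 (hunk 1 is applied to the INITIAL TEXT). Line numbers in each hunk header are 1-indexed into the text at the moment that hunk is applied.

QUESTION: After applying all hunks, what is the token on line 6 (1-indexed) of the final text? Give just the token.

Hunk 1: at line 2 remove [iiozy,zey,plx] add [haj,fot,ytbxw] -> 6 lines: vxr kgpsh haj fot ytbxw tubxl
Hunk 2: at line 2 remove [haj,fot] add [rtuxt,nwrot,jrgg] -> 7 lines: vxr kgpsh rtuxt nwrot jrgg ytbxw tubxl
Hunk 3: at line 3 remove [nwrot,jrgg] add [gkkat] -> 6 lines: vxr kgpsh rtuxt gkkat ytbxw tubxl
Hunk 4: at line 1 remove [kgpsh] add [idvr,paotr] -> 7 lines: vxr idvr paotr rtuxt gkkat ytbxw tubxl
Hunk 5: at line 2 remove [rtuxt,gkkat] add [vdh,tuen,mxu] -> 8 lines: vxr idvr paotr vdh tuen mxu ytbxw tubxl
Hunk 6: at line 1 remove [paotr,vdh,tuen] add [tsye] -> 6 lines: vxr idvr tsye mxu ytbxw tubxl
Hunk 7: at line 1 remove [tsye,mxu] add [sksxt,czy,ous] -> 7 lines: vxr idvr sksxt czy ous ytbxw tubxl
Final line 6: ytbxw

Answer: ytbxw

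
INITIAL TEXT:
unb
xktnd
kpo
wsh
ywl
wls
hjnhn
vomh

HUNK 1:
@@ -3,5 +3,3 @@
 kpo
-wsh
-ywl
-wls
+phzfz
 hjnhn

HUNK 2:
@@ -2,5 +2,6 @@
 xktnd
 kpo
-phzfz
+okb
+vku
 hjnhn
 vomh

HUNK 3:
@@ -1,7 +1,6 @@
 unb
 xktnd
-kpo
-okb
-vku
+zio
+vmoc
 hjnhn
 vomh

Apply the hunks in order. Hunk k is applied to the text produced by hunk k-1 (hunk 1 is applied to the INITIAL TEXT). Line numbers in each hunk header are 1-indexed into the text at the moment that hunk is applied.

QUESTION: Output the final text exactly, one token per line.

Answer: unb
xktnd
zio
vmoc
hjnhn
vomh

Derivation:
Hunk 1: at line 3 remove [wsh,ywl,wls] add [phzfz] -> 6 lines: unb xktnd kpo phzfz hjnhn vomh
Hunk 2: at line 2 remove [phzfz] add [okb,vku] -> 7 lines: unb xktnd kpo okb vku hjnhn vomh
Hunk 3: at line 1 remove [kpo,okb,vku] add [zio,vmoc] -> 6 lines: unb xktnd zio vmoc hjnhn vomh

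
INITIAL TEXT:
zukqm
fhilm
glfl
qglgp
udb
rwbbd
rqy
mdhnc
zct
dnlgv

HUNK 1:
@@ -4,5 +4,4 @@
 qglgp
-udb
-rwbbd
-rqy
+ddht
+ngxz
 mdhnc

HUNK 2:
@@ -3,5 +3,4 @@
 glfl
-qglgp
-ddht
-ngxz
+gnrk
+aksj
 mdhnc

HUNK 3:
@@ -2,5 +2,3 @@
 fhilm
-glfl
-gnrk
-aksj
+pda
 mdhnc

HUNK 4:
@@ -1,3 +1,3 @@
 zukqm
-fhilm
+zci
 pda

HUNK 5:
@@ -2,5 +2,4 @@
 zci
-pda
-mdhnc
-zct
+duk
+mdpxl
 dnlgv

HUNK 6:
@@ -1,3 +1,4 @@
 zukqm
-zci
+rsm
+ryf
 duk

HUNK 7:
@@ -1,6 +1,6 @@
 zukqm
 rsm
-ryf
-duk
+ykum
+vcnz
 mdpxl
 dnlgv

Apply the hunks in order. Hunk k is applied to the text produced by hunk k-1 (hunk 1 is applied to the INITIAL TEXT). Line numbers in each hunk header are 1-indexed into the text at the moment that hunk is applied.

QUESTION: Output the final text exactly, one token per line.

Answer: zukqm
rsm
ykum
vcnz
mdpxl
dnlgv

Derivation:
Hunk 1: at line 4 remove [udb,rwbbd,rqy] add [ddht,ngxz] -> 9 lines: zukqm fhilm glfl qglgp ddht ngxz mdhnc zct dnlgv
Hunk 2: at line 3 remove [qglgp,ddht,ngxz] add [gnrk,aksj] -> 8 lines: zukqm fhilm glfl gnrk aksj mdhnc zct dnlgv
Hunk 3: at line 2 remove [glfl,gnrk,aksj] add [pda] -> 6 lines: zukqm fhilm pda mdhnc zct dnlgv
Hunk 4: at line 1 remove [fhilm] add [zci] -> 6 lines: zukqm zci pda mdhnc zct dnlgv
Hunk 5: at line 2 remove [pda,mdhnc,zct] add [duk,mdpxl] -> 5 lines: zukqm zci duk mdpxl dnlgv
Hunk 6: at line 1 remove [zci] add [rsm,ryf] -> 6 lines: zukqm rsm ryf duk mdpxl dnlgv
Hunk 7: at line 1 remove [ryf,duk] add [ykum,vcnz] -> 6 lines: zukqm rsm ykum vcnz mdpxl dnlgv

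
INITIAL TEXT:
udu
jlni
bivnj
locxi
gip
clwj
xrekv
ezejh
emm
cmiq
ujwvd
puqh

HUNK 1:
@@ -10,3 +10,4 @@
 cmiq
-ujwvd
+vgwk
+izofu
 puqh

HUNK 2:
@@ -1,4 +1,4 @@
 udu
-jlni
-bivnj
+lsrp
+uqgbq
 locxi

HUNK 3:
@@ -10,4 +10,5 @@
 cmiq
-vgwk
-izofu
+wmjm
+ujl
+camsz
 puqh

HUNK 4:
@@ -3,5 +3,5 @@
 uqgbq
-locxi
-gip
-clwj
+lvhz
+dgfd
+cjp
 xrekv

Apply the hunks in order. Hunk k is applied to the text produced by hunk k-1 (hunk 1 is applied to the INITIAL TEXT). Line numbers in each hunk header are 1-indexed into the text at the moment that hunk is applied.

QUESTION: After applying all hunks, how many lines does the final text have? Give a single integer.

Hunk 1: at line 10 remove [ujwvd] add [vgwk,izofu] -> 13 lines: udu jlni bivnj locxi gip clwj xrekv ezejh emm cmiq vgwk izofu puqh
Hunk 2: at line 1 remove [jlni,bivnj] add [lsrp,uqgbq] -> 13 lines: udu lsrp uqgbq locxi gip clwj xrekv ezejh emm cmiq vgwk izofu puqh
Hunk 3: at line 10 remove [vgwk,izofu] add [wmjm,ujl,camsz] -> 14 lines: udu lsrp uqgbq locxi gip clwj xrekv ezejh emm cmiq wmjm ujl camsz puqh
Hunk 4: at line 3 remove [locxi,gip,clwj] add [lvhz,dgfd,cjp] -> 14 lines: udu lsrp uqgbq lvhz dgfd cjp xrekv ezejh emm cmiq wmjm ujl camsz puqh
Final line count: 14

Answer: 14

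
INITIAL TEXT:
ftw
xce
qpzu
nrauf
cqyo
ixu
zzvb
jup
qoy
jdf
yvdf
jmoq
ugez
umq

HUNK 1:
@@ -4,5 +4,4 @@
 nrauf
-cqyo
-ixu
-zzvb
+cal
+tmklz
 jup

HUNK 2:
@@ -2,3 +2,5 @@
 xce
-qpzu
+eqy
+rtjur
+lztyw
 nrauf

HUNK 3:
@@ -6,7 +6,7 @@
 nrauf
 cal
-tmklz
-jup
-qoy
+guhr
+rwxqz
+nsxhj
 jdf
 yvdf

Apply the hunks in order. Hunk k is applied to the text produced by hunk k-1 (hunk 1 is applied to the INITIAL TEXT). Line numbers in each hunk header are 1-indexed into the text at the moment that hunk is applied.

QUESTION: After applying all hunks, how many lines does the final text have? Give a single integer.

Answer: 15

Derivation:
Hunk 1: at line 4 remove [cqyo,ixu,zzvb] add [cal,tmklz] -> 13 lines: ftw xce qpzu nrauf cal tmklz jup qoy jdf yvdf jmoq ugez umq
Hunk 2: at line 2 remove [qpzu] add [eqy,rtjur,lztyw] -> 15 lines: ftw xce eqy rtjur lztyw nrauf cal tmklz jup qoy jdf yvdf jmoq ugez umq
Hunk 3: at line 6 remove [tmklz,jup,qoy] add [guhr,rwxqz,nsxhj] -> 15 lines: ftw xce eqy rtjur lztyw nrauf cal guhr rwxqz nsxhj jdf yvdf jmoq ugez umq
Final line count: 15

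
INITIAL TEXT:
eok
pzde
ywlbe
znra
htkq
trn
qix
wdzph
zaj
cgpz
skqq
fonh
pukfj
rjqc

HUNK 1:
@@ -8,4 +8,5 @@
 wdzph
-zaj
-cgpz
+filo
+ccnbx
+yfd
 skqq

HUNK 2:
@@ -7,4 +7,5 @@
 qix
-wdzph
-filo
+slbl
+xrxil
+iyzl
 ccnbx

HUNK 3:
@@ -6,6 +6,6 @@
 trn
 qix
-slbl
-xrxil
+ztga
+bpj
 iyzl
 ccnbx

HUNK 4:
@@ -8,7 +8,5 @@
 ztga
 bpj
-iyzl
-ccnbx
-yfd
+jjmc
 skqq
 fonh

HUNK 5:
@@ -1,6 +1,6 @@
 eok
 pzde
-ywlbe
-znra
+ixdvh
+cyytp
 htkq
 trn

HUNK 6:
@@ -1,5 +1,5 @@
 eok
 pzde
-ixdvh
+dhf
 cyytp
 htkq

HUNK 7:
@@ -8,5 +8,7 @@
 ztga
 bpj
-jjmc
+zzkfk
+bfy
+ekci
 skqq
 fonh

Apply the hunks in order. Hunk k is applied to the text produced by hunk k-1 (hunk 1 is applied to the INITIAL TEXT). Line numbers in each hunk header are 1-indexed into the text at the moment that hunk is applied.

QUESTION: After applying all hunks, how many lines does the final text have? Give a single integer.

Hunk 1: at line 8 remove [zaj,cgpz] add [filo,ccnbx,yfd] -> 15 lines: eok pzde ywlbe znra htkq trn qix wdzph filo ccnbx yfd skqq fonh pukfj rjqc
Hunk 2: at line 7 remove [wdzph,filo] add [slbl,xrxil,iyzl] -> 16 lines: eok pzde ywlbe znra htkq trn qix slbl xrxil iyzl ccnbx yfd skqq fonh pukfj rjqc
Hunk 3: at line 6 remove [slbl,xrxil] add [ztga,bpj] -> 16 lines: eok pzde ywlbe znra htkq trn qix ztga bpj iyzl ccnbx yfd skqq fonh pukfj rjqc
Hunk 4: at line 8 remove [iyzl,ccnbx,yfd] add [jjmc] -> 14 lines: eok pzde ywlbe znra htkq trn qix ztga bpj jjmc skqq fonh pukfj rjqc
Hunk 5: at line 1 remove [ywlbe,znra] add [ixdvh,cyytp] -> 14 lines: eok pzde ixdvh cyytp htkq trn qix ztga bpj jjmc skqq fonh pukfj rjqc
Hunk 6: at line 1 remove [ixdvh] add [dhf] -> 14 lines: eok pzde dhf cyytp htkq trn qix ztga bpj jjmc skqq fonh pukfj rjqc
Hunk 7: at line 8 remove [jjmc] add [zzkfk,bfy,ekci] -> 16 lines: eok pzde dhf cyytp htkq trn qix ztga bpj zzkfk bfy ekci skqq fonh pukfj rjqc
Final line count: 16

Answer: 16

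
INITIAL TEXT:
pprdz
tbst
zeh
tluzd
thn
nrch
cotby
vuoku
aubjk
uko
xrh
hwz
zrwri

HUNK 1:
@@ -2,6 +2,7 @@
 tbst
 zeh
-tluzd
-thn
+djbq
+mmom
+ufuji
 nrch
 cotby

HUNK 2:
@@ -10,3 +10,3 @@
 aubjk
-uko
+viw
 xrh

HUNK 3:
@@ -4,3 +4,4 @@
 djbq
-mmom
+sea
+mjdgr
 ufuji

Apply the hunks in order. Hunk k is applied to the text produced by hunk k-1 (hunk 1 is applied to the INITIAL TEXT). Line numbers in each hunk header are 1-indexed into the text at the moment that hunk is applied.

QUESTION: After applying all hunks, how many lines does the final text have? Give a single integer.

Answer: 15

Derivation:
Hunk 1: at line 2 remove [tluzd,thn] add [djbq,mmom,ufuji] -> 14 lines: pprdz tbst zeh djbq mmom ufuji nrch cotby vuoku aubjk uko xrh hwz zrwri
Hunk 2: at line 10 remove [uko] add [viw] -> 14 lines: pprdz tbst zeh djbq mmom ufuji nrch cotby vuoku aubjk viw xrh hwz zrwri
Hunk 3: at line 4 remove [mmom] add [sea,mjdgr] -> 15 lines: pprdz tbst zeh djbq sea mjdgr ufuji nrch cotby vuoku aubjk viw xrh hwz zrwri
Final line count: 15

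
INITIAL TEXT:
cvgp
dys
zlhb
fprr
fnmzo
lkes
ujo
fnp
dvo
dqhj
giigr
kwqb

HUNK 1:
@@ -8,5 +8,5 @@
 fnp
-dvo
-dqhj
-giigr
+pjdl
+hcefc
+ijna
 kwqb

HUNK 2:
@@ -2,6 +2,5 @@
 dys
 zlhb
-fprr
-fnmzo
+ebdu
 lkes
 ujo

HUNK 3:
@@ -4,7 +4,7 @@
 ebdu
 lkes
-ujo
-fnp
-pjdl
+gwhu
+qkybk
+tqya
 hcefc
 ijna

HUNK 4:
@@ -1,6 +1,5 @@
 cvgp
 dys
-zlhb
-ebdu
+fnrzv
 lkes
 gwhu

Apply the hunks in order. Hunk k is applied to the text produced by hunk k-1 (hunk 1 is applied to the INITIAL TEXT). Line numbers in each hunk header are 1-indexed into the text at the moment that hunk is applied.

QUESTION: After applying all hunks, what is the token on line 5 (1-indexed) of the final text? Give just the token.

Hunk 1: at line 8 remove [dvo,dqhj,giigr] add [pjdl,hcefc,ijna] -> 12 lines: cvgp dys zlhb fprr fnmzo lkes ujo fnp pjdl hcefc ijna kwqb
Hunk 2: at line 2 remove [fprr,fnmzo] add [ebdu] -> 11 lines: cvgp dys zlhb ebdu lkes ujo fnp pjdl hcefc ijna kwqb
Hunk 3: at line 4 remove [ujo,fnp,pjdl] add [gwhu,qkybk,tqya] -> 11 lines: cvgp dys zlhb ebdu lkes gwhu qkybk tqya hcefc ijna kwqb
Hunk 4: at line 1 remove [zlhb,ebdu] add [fnrzv] -> 10 lines: cvgp dys fnrzv lkes gwhu qkybk tqya hcefc ijna kwqb
Final line 5: gwhu

Answer: gwhu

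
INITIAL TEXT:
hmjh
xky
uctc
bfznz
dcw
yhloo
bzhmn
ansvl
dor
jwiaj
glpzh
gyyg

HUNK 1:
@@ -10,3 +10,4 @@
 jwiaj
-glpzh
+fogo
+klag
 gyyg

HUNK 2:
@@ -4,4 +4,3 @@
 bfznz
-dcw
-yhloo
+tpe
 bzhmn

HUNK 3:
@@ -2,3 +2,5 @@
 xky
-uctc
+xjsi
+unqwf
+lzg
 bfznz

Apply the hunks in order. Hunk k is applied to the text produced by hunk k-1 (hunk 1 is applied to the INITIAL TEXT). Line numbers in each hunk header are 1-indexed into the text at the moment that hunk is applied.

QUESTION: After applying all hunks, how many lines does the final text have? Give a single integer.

Hunk 1: at line 10 remove [glpzh] add [fogo,klag] -> 13 lines: hmjh xky uctc bfznz dcw yhloo bzhmn ansvl dor jwiaj fogo klag gyyg
Hunk 2: at line 4 remove [dcw,yhloo] add [tpe] -> 12 lines: hmjh xky uctc bfznz tpe bzhmn ansvl dor jwiaj fogo klag gyyg
Hunk 3: at line 2 remove [uctc] add [xjsi,unqwf,lzg] -> 14 lines: hmjh xky xjsi unqwf lzg bfznz tpe bzhmn ansvl dor jwiaj fogo klag gyyg
Final line count: 14

Answer: 14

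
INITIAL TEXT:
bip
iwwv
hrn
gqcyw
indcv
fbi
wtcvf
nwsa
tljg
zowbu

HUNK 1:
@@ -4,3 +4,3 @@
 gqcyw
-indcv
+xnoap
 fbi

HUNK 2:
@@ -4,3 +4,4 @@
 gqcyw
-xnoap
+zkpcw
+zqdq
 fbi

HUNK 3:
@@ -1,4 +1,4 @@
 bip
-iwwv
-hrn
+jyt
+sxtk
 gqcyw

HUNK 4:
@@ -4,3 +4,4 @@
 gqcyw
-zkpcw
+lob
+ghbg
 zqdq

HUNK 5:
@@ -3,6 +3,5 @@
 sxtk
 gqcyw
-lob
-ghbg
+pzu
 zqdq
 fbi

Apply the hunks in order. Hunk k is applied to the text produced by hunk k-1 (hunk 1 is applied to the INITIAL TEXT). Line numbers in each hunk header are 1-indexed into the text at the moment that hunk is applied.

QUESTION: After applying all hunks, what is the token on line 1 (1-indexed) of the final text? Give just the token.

Hunk 1: at line 4 remove [indcv] add [xnoap] -> 10 lines: bip iwwv hrn gqcyw xnoap fbi wtcvf nwsa tljg zowbu
Hunk 2: at line 4 remove [xnoap] add [zkpcw,zqdq] -> 11 lines: bip iwwv hrn gqcyw zkpcw zqdq fbi wtcvf nwsa tljg zowbu
Hunk 3: at line 1 remove [iwwv,hrn] add [jyt,sxtk] -> 11 lines: bip jyt sxtk gqcyw zkpcw zqdq fbi wtcvf nwsa tljg zowbu
Hunk 4: at line 4 remove [zkpcw] add [lob,ghbg] -> 12 lines: bip jyt sxtk gqcyw lob ghbg zqdq fbi wtcvf nwsa tljg zowbu
Hunk 5: at line 3 remove [lob,ghbg] add [pzu] -> 11 lines: bip jyt sxtk gqcyw pzu zqdq fbi wtcvf nwsa tljg zowbu
Final line 1: bip

Answer: bip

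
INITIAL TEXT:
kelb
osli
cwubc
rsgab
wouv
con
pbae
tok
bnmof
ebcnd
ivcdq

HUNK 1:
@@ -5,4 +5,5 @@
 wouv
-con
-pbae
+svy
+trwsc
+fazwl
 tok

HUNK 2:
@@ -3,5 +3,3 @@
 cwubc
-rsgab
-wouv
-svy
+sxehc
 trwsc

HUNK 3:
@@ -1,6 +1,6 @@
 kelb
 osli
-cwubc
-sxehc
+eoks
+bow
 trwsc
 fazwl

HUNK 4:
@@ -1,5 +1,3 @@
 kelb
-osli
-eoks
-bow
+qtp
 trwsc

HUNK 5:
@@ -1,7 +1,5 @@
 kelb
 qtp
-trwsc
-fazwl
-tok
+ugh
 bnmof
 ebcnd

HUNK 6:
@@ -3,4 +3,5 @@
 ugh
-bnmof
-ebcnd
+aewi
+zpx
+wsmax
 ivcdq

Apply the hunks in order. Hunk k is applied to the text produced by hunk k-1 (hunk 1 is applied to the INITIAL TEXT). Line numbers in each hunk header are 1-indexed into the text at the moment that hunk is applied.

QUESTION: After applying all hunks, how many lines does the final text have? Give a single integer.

Hunk 1: at line 5 remove [con,pbae] add [svy,trwsc,fazwl] -> 12 lines: kelb osli cwubc rsgab wouv svy trwsc fazwl tok bnmof ebcnd ivcdq
Hunk 2: at line 3 remove [rsgab,wouv,svy] add [sxehc] -> 10 lines: kelb osli cwubc sxehc trwsc fazwl tok bnmof ebcnd ivcdq
Hunk 3: at line 1 remove [cwubc,sxehc] add [eoks,bow] -> 10 lines: kelb osli eoks bow trwsc fazwl tok bnmof ebcnd ivcdq
Hunk 4: at line 1 remove [osli,eoks,bow] add [qtp] -> 8 lines: kelb qtp trwsc fazwl tok bnmof ebcnd ivcdq
Hunk 5: at line 1 remove [trwsc,fazwl,tok] add [ugh] -> 6 lines: kelb qtp ugh bnmof ebcnd ivcdq
Hunk 6: at line 3 remove [bnmof,ebcnd] add [aewi,zpx,wsmax] -> 7 lines: kelb qtp ugh aewi zpx wsmax ivcdq
Final line count: 7

Answer: 7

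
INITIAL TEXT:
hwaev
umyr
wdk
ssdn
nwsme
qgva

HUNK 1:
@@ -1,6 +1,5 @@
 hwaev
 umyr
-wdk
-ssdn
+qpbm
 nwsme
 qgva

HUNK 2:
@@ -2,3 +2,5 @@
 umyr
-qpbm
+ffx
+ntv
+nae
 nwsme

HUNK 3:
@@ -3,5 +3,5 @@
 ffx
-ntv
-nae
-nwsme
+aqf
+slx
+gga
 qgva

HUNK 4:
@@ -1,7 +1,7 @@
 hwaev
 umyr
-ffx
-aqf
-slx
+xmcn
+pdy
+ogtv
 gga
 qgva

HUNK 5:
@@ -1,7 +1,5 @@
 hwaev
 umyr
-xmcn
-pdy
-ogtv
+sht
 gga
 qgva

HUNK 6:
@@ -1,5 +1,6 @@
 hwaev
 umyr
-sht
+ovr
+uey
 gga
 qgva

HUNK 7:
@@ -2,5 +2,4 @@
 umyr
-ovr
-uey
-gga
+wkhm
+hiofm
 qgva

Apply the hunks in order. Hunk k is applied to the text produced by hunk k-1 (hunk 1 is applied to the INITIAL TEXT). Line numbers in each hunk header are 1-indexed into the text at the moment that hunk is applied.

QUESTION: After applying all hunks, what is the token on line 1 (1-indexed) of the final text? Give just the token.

Hunk 1: at line 1 remove [wdk,ssdn] add [qpbm] -> 5 lines: hwaev umyr qpbm nwsme qgva
Hunk 2: at line 2 remove [qpbm] add [ffx,ntv,nae] -> 7 lines: hwaev umyr ffx ntv nae nwsme qgva
Hunk 3: at line 3 remove [ntv,nae,nwsme] add [aqf,slx,gga] -> 7 lines: hwaev umyr ffx aqf slx gga qgva
Hunk 4: at line 1 remove [ffx,aqf,slx] add [xmcn,pdy,ogtv] -> 7 lines: hwaev umyr xmcn pdy ogtv gga qgva
Hunk 5: at line 1 remove [xmcn,pdy,ogtv] add [sht] -> 5 lines: hwaev umyr sht gga qgva
Hunk 6: at line 1 remove [sht] add [ovr,uey] -> 6 lines: hwaev umyr ovr uey gga qgva
Hunk 7: at line 2 remove [ovr,uey,gga] add [wkhm,hiofm] -> 5 lines: hwaev umyr wkhm hiofm qgva
Final line 1: hwaev

Answer: hwaev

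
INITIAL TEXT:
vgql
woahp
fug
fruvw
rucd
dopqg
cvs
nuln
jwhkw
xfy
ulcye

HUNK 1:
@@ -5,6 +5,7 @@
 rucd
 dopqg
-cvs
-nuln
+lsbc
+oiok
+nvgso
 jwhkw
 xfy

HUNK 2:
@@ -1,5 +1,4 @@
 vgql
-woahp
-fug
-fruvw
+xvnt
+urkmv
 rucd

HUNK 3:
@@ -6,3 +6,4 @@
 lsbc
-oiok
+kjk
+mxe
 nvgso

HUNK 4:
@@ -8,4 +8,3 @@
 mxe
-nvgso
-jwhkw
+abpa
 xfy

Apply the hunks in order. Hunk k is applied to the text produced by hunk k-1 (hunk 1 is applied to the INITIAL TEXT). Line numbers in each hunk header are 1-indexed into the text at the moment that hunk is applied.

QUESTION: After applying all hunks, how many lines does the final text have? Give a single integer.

Hunk 1: at line 5 remove [cvs,nuln] add [lsbc,oiok,nvgso] -> 12 lines: vgql woahp fug fruvw rucd dopqg lsbc oiok nvgso jwhkw xfy ulcye
Hunk 2: at line 1 remove [woahp,fug,fruvw] add [xvnt,urkmv] -> 11 lines: vgql xvnt urkmv rucd dopqg lsbc oiok nvgso jwhkw xfy ulcye
Hunk 3: at line 6 remove [oiok] add [kjk,mxe] -> 12 lines: vgql xvnt urkmv rucd dopqg lsbc kjk mxe nvgso jwhkw xfy ulcye
Hunk 4: at line 8 remove [nvgso,jwhkw] add [abpa] -> 11 lines: vgql xvnt urkmv rucd dopqg lsbc kjk mxe abpa xfy ulcye
Final line count: 11

Answer: 11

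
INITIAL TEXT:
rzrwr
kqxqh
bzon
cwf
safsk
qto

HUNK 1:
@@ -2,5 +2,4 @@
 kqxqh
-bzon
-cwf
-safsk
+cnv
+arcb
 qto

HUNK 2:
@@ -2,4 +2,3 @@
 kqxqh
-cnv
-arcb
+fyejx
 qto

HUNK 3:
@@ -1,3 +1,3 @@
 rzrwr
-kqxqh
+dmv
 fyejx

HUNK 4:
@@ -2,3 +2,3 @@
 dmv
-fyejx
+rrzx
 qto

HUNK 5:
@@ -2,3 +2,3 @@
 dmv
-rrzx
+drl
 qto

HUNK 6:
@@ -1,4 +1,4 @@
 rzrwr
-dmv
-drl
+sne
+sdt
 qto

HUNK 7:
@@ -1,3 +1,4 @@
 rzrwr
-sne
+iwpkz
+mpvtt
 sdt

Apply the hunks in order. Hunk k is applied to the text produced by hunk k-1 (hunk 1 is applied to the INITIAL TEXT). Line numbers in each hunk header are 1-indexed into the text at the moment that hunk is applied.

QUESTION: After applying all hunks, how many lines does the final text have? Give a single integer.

Hunk 1: at line 2 remove [bzon,cwf,safsk] add [cnv,arcb] -> 5 lines: rzrwr kqxqh cnv arcb qto
Hunk 2: at line 2 remove [cnv,arcb] add [fyejx] -> 4 lines: rzrwr kqxqh fyejx qto
Hunk 3: at line 1 remove [kqxqh] add [dmv] -> 4 lines: rzrwr dmv fyejx qto
Hunk 4: at line 2 remove [fyejx] add [rrzx] -> 4 lines: rzrwr dmv rrzx qto
Hunk 5: at line 2 remove [rrzx] add [drl] -> 4 lines: rzrwr dmv drl qto
Hunk 6: at line 1 remove [dmv,drl] add [sne,sdt] -> 4 lines: rzrwr sne sdt qto
Hunk 7: at line 1 remove [sne] add [iwpkz,mpvtt] -> 5 lines: rzrwr iwpkz mpvtt sdt qto
Final line count: 5

Answer: 5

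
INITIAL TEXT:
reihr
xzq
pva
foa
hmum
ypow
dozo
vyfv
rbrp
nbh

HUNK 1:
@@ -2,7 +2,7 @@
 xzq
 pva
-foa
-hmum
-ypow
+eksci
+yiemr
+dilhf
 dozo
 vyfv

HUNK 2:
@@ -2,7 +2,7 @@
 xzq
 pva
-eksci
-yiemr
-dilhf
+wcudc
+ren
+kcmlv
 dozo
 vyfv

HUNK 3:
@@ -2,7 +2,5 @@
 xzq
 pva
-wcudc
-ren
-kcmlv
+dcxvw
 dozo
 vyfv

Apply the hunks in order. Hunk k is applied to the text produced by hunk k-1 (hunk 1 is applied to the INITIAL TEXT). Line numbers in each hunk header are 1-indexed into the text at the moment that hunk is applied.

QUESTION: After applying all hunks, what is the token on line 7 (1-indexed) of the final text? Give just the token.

Hunk 1: at line 2 remove [foa,hmum,ypow] add [eksci,yiemr,dilhf] -> 10 lines: reihr xzq pva eksci yiemr dilhf dozo vyfv rbrp nbh
Hunk 2: at line 2 remove [eksci,yiemr,dilhf] add [wcudc,ren,kcmlv] -> 10 lines: reihr xzq pva wcudc ren kcmlv dozo vyfv rbrp nbh
Hunk 3: at line 2 remove [wcudc,ren,kcmlv] add [dcxvw] -> 8 lines: reihr xzq pva dcxvw dozo vyfv rbrp nbh
Final line 7: rbrp

Answer: rbrp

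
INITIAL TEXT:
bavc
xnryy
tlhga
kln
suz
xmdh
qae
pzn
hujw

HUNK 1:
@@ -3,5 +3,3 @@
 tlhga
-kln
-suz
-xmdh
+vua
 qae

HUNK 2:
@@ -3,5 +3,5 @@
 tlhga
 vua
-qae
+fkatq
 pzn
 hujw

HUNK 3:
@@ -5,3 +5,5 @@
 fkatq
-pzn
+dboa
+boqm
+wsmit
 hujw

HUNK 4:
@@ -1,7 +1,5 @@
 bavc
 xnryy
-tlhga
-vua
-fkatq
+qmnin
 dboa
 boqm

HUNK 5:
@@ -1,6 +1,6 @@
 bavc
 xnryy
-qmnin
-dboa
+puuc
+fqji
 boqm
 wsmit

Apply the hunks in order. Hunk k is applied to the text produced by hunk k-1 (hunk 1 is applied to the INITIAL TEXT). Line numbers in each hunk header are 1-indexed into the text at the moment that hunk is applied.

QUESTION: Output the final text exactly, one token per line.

Answer: bavc
xnryy
puuc
fqji
boqm
wsmit
hujw

Derivation:
Hunk 1: at line 3 remove [kln,suz,xmdh] add [vua] -> 7 lines: bavc xnryy tlhga vua qae pzn hujw
Hunk 2: at line 3 remove [qae] add [fkatq] -> 7 lines: bavc xnryy tlhga vua fkatq pzn hujw
Hunk 3: at line 5 remove [pzn] add [dboa,boqm,wsmit] -> 9 lines: bavc xnryy tlhga vua fkatq dboa boqm wsmit hujw
Hunk 4: at line 1 remove [tlhga,vua,fkatq] add [qmnin] -> 7 lines: bavc xnryy qmnin dboa boqm wsmit hujw
Hunk 5: at line 1 remove [qmnin,dboa] add [puuc,fqji] -> 7 lines: bavc xnryy puuc fqji boqm wsmit hujw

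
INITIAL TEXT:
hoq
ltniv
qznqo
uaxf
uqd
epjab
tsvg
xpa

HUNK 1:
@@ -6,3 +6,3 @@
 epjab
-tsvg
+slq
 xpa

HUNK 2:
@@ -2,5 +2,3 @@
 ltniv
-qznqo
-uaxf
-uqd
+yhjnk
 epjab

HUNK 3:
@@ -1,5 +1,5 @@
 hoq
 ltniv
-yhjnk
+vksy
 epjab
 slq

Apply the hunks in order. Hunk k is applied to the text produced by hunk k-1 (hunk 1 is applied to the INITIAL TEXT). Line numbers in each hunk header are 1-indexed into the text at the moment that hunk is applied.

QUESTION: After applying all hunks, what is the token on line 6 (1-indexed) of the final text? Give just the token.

Hunk 1: at line 6 remove [tsvg] add [slq] -> 8 lines: hoq ltniv qznqo uaxf uqd epjab slq xpa
Hunk 2: at line 2 remove [qznqo,uaxf,uqd] add [yhjnk] -> 6 lines: hoq ltniv yhjnk epjab slq xpa
Hunk 3: at line 1 remove [yhjnk] add [vksy] -> 6 lines: hoq ltniv vksy epjab slq xpa
Final line 6: xpa

Answer: xpa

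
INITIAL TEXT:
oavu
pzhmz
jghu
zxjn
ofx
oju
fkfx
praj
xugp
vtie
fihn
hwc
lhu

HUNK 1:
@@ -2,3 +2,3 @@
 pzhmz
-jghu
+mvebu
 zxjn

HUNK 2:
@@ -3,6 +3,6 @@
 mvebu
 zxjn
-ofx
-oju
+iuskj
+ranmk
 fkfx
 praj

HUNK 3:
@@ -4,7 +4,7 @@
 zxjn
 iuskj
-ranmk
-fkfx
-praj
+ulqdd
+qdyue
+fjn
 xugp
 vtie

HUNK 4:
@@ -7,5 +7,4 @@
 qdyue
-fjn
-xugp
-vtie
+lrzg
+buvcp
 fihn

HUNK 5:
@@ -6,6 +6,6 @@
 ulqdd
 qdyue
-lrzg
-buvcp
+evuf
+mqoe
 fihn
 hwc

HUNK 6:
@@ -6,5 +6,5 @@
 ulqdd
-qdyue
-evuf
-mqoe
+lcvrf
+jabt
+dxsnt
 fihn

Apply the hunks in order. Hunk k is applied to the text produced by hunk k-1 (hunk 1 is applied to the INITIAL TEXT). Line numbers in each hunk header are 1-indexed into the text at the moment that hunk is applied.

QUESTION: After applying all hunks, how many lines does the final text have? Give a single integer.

Hunk 1: at line 2 remove [jghu] add [mvebu] -> 13 lines: oavu pzhmz mvebu zxjn ofx oju fkfx praj xugp vtie fihn hwc lhu
Hunk 2: at line 3 remove [ofx,oju] add [iuskj,ranmk] -> 13 lines: oavu pzhmz mvebu zxjn iuskj ranmk fkfx praj xugp vtie fihn hwc lhu
Hunk 3: at line 4 remove [ranmk,fkfx,praj] add [ulqdd,qdyue,fjn] -> 13 lines: oavu pzhmz mvebu zxjn iuskj ulqdd qdyue fjn xugp vtie fihn hwc lhu
Hunk 4: at line 7 remove [fjn,xugp,vtie] add [lrzg,buvcp] -> 12 lines: oavu pzhmz mvebu zxjn iuskj ulqdd qdyue lrzg buvcp fihn hwc lhu
Hunk 5: at line 6 remove [lrzg,buvcp] add [evuf,mqoe] -> 12 lines: oavu pzhmz mvebu zxjn iuskj ulqdd qdyue evuf mqoe fihn hwc lhu
Hunk 6: at line 6 remove [qdyue,evuf,mqoe] add [lcvrf,jabt,dxsnt] -> 12 lines: oavu pzhmz mvebu zxjn iuskj ulqdd lcvrf jabt dxsnt fihn hwc lhu
Final line count: 12

Answer: 12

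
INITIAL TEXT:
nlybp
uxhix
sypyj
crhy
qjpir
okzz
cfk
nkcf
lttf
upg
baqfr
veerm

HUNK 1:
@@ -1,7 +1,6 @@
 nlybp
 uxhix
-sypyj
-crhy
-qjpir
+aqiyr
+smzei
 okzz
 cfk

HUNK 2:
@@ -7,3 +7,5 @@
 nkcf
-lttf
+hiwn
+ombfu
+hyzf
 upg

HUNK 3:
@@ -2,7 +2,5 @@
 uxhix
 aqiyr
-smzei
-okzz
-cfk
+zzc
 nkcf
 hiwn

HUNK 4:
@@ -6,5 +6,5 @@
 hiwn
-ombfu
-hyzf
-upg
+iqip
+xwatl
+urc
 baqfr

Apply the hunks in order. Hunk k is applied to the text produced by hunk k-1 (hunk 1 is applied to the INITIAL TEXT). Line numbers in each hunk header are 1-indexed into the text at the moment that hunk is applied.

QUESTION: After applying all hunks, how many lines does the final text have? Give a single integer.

Hunk 1: at line 1 remove [sypyj,crhy,qjpir] add [aqiyr,smzei] -> 11 lines: nlybp uxhix aqiyr smzei okzz cfk nkcf lttf upg baqfr veerm
Hunk 2: at line 7 remove [lttf] add [hiwn,ombfu,hyzf] -> 13 lines: nlybp uxhix aqiyr smzei okzz cfk nkcf hiwn ombfu hyzf upg baqfr veerm
Hunk 3: at line 2 remove [smzei,okzz,cfk] add [zzc] -> 11 lines: nlybp uxhix aqiyr zzc nkcf hiwn ombfu hyzf upg baqfr veerm
Hunk 4: at line 6 remove [ombfu,hyzf,upg] add [iqip,xwatl,urc] -> 11 lines: nlybp uxhix aqiyr zzc nkcf hiwn iqip xwatl urc baqfr veerm
Final line count: 11

Answer: 11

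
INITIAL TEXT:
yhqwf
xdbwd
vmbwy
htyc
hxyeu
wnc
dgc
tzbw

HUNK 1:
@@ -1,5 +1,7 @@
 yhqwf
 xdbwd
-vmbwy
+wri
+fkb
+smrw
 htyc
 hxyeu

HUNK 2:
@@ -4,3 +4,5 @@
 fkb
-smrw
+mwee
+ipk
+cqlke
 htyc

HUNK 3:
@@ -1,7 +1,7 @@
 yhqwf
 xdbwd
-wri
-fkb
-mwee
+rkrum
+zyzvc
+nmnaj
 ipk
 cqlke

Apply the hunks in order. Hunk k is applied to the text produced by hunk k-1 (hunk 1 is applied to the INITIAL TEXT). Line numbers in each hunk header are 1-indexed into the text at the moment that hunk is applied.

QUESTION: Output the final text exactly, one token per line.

Answer: yhqwf
xdbwd
rkrum
zyzvc
nmnaj
ipk
cqlke
htyc
hxyeu
wnc
dgc
tzbw

Derivation:
Hunk 1: at line 1 remove [vmbwy] add [wri,fkb,smrw] -> 10 lines: yhqwf xdbwd wri fkb smrw htyc hxyeu wnc dgc tzbw
Hunk 2: at line 4 remove [smrw] add [mwee,ipk,cqlke] -> 12 lines: yhqwf xdbwd wri fkb mwee ipk cqlke htyc hxyeu wnc dgc tzbw
Hunk 3: at line 1 remove [wri,fkb,mwee] add [rkrum,zyzvc,nmnaj] -> 12 lines: yhqwf xdbwd rkrum zyzvc nmnaj ipk cqlke htyc hxyeu wnc dgc tzbw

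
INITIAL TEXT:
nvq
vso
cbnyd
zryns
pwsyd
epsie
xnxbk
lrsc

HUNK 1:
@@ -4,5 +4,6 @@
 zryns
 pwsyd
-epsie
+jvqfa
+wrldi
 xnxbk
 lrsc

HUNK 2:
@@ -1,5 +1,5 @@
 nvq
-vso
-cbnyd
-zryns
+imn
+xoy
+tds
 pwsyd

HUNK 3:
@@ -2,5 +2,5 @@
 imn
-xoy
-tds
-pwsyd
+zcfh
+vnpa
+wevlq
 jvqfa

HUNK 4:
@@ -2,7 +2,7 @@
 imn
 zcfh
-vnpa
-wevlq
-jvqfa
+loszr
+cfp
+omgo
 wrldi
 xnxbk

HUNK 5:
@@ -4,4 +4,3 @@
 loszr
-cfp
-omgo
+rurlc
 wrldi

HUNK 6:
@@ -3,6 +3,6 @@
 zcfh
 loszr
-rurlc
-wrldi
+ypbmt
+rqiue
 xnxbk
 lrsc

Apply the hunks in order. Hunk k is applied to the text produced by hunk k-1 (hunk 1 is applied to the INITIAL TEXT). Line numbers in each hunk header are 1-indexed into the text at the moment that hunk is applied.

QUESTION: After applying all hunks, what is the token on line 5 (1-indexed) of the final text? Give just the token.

Hunk 1: at line 4 remove [epsie] add [jvqfa,wrldi] -> 9 lines: nvq vso cbnyd zryns pwsyd jvqfa wrldi xnxbk lrsc
Hunk 2: at line 1 remove [vso,cbnyd,zryns] add [imn,xoy,tds] -> 9 lines: nvq imn xoy tds pwsyd jvqfa wrldi xnxbk lrsc
Hunk 3: at line 2 remove [xoy,tds,pwsyd] add [zcfh,vnpa,wevlq] -> 9 lines: nvq imn zcfh vnpa wevlq jvqfa wrldi xnxbk lrsc
Hunk 4: at line 2 remove [vnpa,wevlq,jvqfa] add [loszr,cfp,omgo] -> 9 lines: nvq imn zcfh loszr cfp omgo wrldi xnxbk lrsc
Hunk 5: at line 4 remove [cfp,omgo] add [rurlc] -> 8 lines: nvq imn zcfh loszr rurlc wrldi xnxbk lrsc
Hunk 6: at line 3 remove [rurlc,wrldi] add [ypbmt,rqiue] -> 8 lines: nvq imn zcfh loszr ypbmt rqiue xnxbk lrsc
Final line 5: ypbmt

Answer: ypbmt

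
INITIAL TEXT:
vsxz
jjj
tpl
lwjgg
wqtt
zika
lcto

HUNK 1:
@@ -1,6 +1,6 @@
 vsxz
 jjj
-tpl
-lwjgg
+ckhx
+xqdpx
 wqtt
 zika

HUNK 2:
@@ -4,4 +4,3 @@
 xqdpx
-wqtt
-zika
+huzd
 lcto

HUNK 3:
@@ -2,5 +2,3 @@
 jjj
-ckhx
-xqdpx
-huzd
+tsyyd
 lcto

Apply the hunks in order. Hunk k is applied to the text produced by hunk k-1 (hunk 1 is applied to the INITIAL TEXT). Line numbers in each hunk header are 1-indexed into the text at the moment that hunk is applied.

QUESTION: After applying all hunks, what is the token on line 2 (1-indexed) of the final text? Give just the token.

Hunk 1: at line 1 remove [tpl,lwjgg] add [ckhx,xqdpx] -> 7 lines: vsxz jjj ckhx xqdpx wqtt zika lcto
Hunk 2: at line 4 remove [wqtt,zika] add [huzd] -> 6 lines: vsxz jjj ckhx xqdpx huzd lcto
Hunk 3: at line 2 remove [ckhx,xqdpx,huzd] add [tsyyd] -> 4 lines: vsxz jjj tsyyd lcto
Final line 2: jjj

Answer: jjj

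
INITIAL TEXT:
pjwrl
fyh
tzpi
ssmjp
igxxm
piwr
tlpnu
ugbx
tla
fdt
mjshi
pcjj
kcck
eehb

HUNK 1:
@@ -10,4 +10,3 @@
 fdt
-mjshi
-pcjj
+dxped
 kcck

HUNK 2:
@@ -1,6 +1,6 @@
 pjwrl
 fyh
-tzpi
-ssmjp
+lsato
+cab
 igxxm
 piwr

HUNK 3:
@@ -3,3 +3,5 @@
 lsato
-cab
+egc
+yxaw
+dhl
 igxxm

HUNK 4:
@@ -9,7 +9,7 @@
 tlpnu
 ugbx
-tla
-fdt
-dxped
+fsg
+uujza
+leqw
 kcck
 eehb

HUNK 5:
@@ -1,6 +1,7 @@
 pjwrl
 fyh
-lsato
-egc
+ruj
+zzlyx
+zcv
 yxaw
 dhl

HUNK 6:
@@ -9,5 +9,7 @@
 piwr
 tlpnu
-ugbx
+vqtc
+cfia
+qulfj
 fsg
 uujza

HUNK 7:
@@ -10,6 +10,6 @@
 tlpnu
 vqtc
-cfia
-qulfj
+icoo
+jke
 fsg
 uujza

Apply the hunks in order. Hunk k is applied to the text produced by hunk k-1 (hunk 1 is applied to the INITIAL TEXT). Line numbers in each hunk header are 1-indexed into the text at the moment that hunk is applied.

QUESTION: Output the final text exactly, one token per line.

Answer: pjwrl
fyh
ruj
zzlyx
zcv
yxaw
dhl
igxxm
piwr
tlpnu
vqtc
icoo
jke
fsg
uujza
leqw
kcck
eehb

Derivation:
Hunk 1: at line 10 remove [mjshi,pcjj] add [dxped] -> 13 lines: pjwrl fyh tzpi ssmjp igxxm piwr tlpnu ugbx tla fdt dxped kcck eehb
Hunk 2: at line 1 remove [tzpi,ssmjp] add [lsato,cab] -> 13 lines: pjwrl fyh lsato cab igxxm piwr tlpnu ugbx tla fdt dxped kcck eehb
Hunk 3: at line 3 remove [cab] add [egc,yxaw,dhl] -> 15 lines: pjwrl fyh lsato egc yxaw dhl igxxm piwr tlpnu ugbx tla fdt dxped kcck eehb
Hunk 4: at line 9 remove [tla,fdt,dxped] add [fsg,uujza,leqw] -> 15 lines: pjwrl fyh lsato egc yxaw dhl igxxm piwr tlpnu ugbx fsg uujza leqw kcck eehb
Hunk 5: at line 1 remove [lsato,egc] add [ruj,zzlyx,zcv] -> 16 lines: pjwrl fyh ruj zzlyx zcv yxaw dhl igxxm piwr tlpnu ugbx fsg uujza leqw kcck eehb
Hunk 6: at line 9 remove [ugbx] add [vqtc,cfia,qulfj] -> 18 lines: pjwrl fyh ruj zzlyx zcv yxaw dhl igxxm piwr tlpnu vqtc cfia qulfj fsg uujza leqw kcck eehb
Hunk 7: at line 10 remove [cfia,qulfj] add [icoo,jke] -> 18 lines: pjwrl fyh ruj zzlyx zcv yxaw dhl igxxm piwr tlpnu vqtc icoo jke fsg uujza leqw kcck eehb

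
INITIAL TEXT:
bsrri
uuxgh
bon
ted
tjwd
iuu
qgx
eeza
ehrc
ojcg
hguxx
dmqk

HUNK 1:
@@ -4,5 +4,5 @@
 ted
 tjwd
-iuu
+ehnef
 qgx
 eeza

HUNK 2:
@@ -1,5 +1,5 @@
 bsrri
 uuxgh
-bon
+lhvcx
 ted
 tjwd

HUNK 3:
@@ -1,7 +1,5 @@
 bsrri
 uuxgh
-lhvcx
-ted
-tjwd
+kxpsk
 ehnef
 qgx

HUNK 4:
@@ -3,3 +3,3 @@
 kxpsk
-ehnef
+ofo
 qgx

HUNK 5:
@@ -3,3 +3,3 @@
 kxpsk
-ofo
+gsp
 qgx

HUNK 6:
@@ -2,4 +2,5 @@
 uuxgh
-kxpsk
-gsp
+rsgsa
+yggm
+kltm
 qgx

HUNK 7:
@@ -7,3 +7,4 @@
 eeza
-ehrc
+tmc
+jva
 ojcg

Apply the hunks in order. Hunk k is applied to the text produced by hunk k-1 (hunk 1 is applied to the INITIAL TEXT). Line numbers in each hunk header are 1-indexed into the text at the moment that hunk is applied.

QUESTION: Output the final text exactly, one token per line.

Answer: bsrri
uuxgh
rsgsa
yggm
kltm
qgx
eeza
tmc
jva
ojcg
hguxx
dmqk

Derivation:
Hunk 1: at line 4 remove [iuu] add [ehnef] -> 12 lines: bsrri uuxgh bon ted tjwd ehnef qgx eeza ehrc ojcg hguxx dmqk
Hunk 2: at line 1 remove [bon] add [lhvcx] -> 12 lines: bsrri uuxgh lhvcx ted tjwd ehnef qgx eeza ehrc ojcg hguxx dmqk
Hunk 3: at line 1 remove [lhvcx,ted,tjwd] add [kxpsk] -> 10 lines: bsrri uuxgh kxpsk ehnef qgx eeza ehrc ojcg hguxx dmqk
Hunk 4: at line 3 remove [ehnef] add [ofo] -> 10 lines: bsrri uuxgh kxpsk ofo qgx eeza ehrc ojcg hguxx dmqk
Hunk 5: at line 3 remove [ofo] add [gsp] -> 10 lines: bsrri uuxgh kxpsk gsp qgx eeza ehrc ojcg hguxx dmqk
Hunk 6: at line 2 remove [kxpsk,gsp] add [rsgsa,yggm,kltm] -> 11 lines: bsrri uuxgh rsgsa yggm kltm qgx eeza ehrc ojcg hguxx dmqk
Hunk 7: at line 7 remove [ehrc] add [tmc,jva] -> 12 lines: bsrri uuxgh rsgsa yggm kltm qgx eeza tmc jva ojcg hguxx dmqk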